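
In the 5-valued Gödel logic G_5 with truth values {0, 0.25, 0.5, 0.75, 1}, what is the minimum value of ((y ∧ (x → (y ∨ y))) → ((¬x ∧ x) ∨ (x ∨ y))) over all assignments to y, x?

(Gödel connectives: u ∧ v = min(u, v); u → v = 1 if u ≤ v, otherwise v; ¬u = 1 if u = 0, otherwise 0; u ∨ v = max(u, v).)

1.00

Every assignment gives 1. For instance at y = 0, x = 0:
  (y ∨ y) = max(0, 0) = 0
  (x → (y ∨ y)): 0 ≤ 0, so result = 1
  (y ∧ (x → (y ∨ y))) = min(0, 1) = 0
  ¬x: Gödel ¬ of 0 = 1 (operand is 0)
  (¬x ∧ x) = min(1, 0) = 0
  (x ∨ y) = max(0, 0) = 0
  ((¬x ∧ x) ∨ (x ∨ y)) = max(0, 0) = 0
  ((y ∧ (x → (y ∨ y))) → ((¬x ∧ x) ∨ (x ∨ y))): 0 ≤ 0, so result = 1
All 25 assignments give value 1 — the formula is a G_5-tautology.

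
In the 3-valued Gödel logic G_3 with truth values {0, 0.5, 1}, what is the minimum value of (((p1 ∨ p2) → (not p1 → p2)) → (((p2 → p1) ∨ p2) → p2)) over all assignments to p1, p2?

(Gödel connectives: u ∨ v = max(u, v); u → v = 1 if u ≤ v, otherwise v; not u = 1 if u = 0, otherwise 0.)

The minimum is attained at p1 = 0, p2 = 0:
  (p1 ∨ p2) = max(0, 0) = 0
  not p1: Gödel ¬ of 0 = 1 (operand is 0)
  (not p1 → p2): 1 > 0, so result = 0
  ((p1 ∨ p2) → (not p1 → p2)): 0 ≤ 0, so result = 1
  (p2 → p1): 0 ≤ 0, so result = 1
  ((p2 → p1) ∨ p2) = max(1, 0) = 1
  (((p2 → p1) ∨ p2) → p2): 1 > 0, so result = 0
  (((p1 ∨ p2) → (not p1 → p2)) → (((p2 → p1) ∨ p2) → p2)): 1 > 0, so result = 0
Checking all 9 assignments confirms none give a value below 0.00.

0.00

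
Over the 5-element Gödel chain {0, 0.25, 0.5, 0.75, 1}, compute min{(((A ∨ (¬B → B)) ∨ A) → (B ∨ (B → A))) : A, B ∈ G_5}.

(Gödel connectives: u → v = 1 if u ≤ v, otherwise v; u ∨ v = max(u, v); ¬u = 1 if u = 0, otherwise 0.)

The minimum is attained at A = 0, B = 0.25:
  ¬B: Gödel ¬ of 0.25 = 0 (operand ≠ 0)
  (¬B → B): 0 ≤ 0.25, so result = 1
  (A ∨ (¬B → B)) = max(0, 1) = 1
  ((A ∨ (¬B → B)) ∨ A) = max(1, 0) = 1
  (B → A): 0.25 > 0, so result = 0
  (B ∨ (B → A)) = max(0.25, 0) = 0.25
  (((A ∨ (¬B → B)) ∨ A) → (B ∨ (B → A))): 1 > 0.25, so result = 0.25
Checking all 25 assignments confirms none give a value below 0.25.

0.25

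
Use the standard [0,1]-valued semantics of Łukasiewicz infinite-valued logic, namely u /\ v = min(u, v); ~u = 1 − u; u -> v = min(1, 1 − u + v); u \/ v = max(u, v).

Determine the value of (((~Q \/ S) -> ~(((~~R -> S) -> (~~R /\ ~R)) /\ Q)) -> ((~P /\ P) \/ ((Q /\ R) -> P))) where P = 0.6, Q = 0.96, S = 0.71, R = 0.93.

0.67

~Q: Łukasiewicz ¬ gives 1 − 0.96 = 0.04
(~Q \/ S) = max(0.04, 0.71) = 0.71
~R: Łukasiewicz ¬ gives 1 − 0.93 = 0.07
~~R: Łukasiewicz ¬ gives 1 − 0.07 = 0.93
(~~R -> S): min(1, 1 − 0.93 + 0.71) = 0.78
~R: Łukasiewicz ¬ gives 1 − 0.93 = 0.07
~~R: Łukasiewicz ¬ gives 1 − 0.07 = 0.93
~R: Łukasiewicz ¬ gives 1 − 0.93 = 0.07
(~~R /\ ~R) = min(0.93, 0.07) = 0.07
((~~R -> S) -> (~~R /\ ~R)): min(1, 1 − 0.78 + 0.07) = 0.29
(((~~R -> S) -> (~~R /\ ~R)) /\ Q) = min(0.29, 0.96) = 0.29
~(((~~R -> S) -> (~~R /\ ~R)) /\ Q): Łukasiewicz ¬ gives 1 − 0.29 = 0.71
((~Q \/ S) -> ~(((~~R -> S) -> (~~R /\ ~R)) /\ Q)): min(1, 1 − 0.71 + 0.71) = 1
~P: Łukasiewicz ¬ gives 1 − 0.6 = 0.4
(~P /\ P) = min(0.4, 0.6) = 0.4
(Q /\ R) = min(0.96, 0.93) = 0.93
((Q /\ R) -> P): min(1, 1 − 0.93 + 0.6) = 0.67
((~P /\ P) \/ ((Q /\ R) -> P)) = max(0.4, 0.67) = 0.67
(((~Q \/ S) -> ~(((~~R -> S) -> (~~R /\ ~R)) /\ Q)) -> ((~P /\ P) \/ ((Q /\ R) -> P))): min(1, 1 − 1 + 0.67) = 0.67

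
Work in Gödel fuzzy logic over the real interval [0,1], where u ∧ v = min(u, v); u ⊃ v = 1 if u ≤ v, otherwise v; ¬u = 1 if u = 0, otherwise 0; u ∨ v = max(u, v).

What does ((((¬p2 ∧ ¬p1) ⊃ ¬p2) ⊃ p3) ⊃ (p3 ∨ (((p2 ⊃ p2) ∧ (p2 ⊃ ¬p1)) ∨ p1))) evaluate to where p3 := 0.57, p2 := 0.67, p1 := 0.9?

1.00

¬p2: Gödel ¬ of 0.67 = 0 (operand ≠ 0)
¬p1: Gödel ¬ of 0.9 = 0 (operand ≠ 0)
(¬p2 ∧ ¬p1) = min(0, 0) = 0
¬p2: Gödel ¬ of 0.67 = 0 (operand ≠ 0)
((¬p2 ∧ ¬p1) ⊃ ¬p2): 0 ≤ 0, so result = 1
(((¬p2 ∧ ¬p1) ⊃ ¬p2) ⊃ p3): 1 > 0.57, so result = 0.57
(p2 ⊃ p2): 0.67 ≤ 0.67, so result = 1
¬p1: Gödel ¬ of 0.9 = 0 (operand ≠ 0)
(p2 ⊃ ¬p1): 0.67 > 0, so result = 0
((p2 ⊃ p2) ∧ (p2 ⊃ ¬p1)) = min(1, 0) = 0
(((p2 ⊃ p2) ∧ (p2 ⊃ ¬p1)) ∨ p1) = max(0, 0.9) = 0.9
(p3 ∨ (((p2 ⊃ p2) ∧ (p2 ⊃ ¬p1)) ∨ p1)) = max(0.57, 0.9) = 0.9
((((¬p2 ∧ ¬p1) ⊃ ¬p2) ⊃ p3) ⊃ (p3 ∨ (((p2 ⊃ p2) ∧ (p2 ⊃ ¬p1)) ∨ p1))): 0.57 ≤ 0.9, so result = 1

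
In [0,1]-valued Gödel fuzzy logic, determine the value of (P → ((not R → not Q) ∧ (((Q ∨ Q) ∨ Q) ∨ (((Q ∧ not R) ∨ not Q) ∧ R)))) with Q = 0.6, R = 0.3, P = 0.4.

not R: Gödel ¬ of 0.3 = 0 (operand ≠ 0)
not Q: Gödel ¬ of 0.6 = 0 (operand ≠ 0)
(not R → not Q): 0 ≤ 0, so result = 1
(Q ∨ Q) = max(0.6, 0.6) = 0.6
((Q ∨ Q) ∨ Q) = max(0.6, 0.6) = 0.6
not R: Gödel ¬ of 0.3 = 0 (operand ≠ 0)
(Q ∧ not R) = min(0.6, 0) = 0
not Q: Gödel ¬ of 0.6 = 0 (operand ≠ 0)
((Q ∧ not R) ∨ not Q) = max(0, 0) = 0
(((Q ∧ not R) ∨ not Q) ∧ R) = min(0, 0.3) = 0
(((Q ∨ Q) ∨ Q) ∨ (((Q ∧ not R) ∨ not Q) ∧ R)) = max(0.6, 0) = 0.6
((not R → not Q) ∧ (((Q ∨ Q) ∨ Q) ∨ (((Q ∧ not R) ∨ not Q) ∧ R))) = min(1, 0.6) = 0.6
(P → ((not R → not Q) ∧ (((Q ∨ Q) ∨ Q) ∨ (((Q ∧ not R) ∨ not Q) ∧ R)))): 0.4 ≤ 0.6, so result = 1

1.00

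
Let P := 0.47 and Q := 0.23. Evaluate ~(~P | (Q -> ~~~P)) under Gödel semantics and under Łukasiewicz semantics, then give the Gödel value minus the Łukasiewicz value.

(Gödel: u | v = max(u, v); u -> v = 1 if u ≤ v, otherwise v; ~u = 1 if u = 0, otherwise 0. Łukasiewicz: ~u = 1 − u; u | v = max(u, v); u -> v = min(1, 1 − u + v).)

Gödel evaluation:
  ~P: Gödel ¬ of 0.47 = 0 (operand ≠ 0)
  ~P: Gödel ¬ of 0.47 = 0 (operand ≠ 0)
  ~~P: Gödel ¬ of 0 = 1 (operand is 0)
  ~~~P: Gödel ¬ of 1 = 0 (operand ≠ 0)
  (Q -> ~~~P): 0.23 > 0, so result = 0
  (~P | (Q -> ~~~P)) = max(0, 0) = 0
  ~(~P | (Q -> ~~~P)): Gödel ¬ of 0 = 1 (operand is 0)
  Gödel value = 1
Łukasiewicz evaluation:
  ~P: Łukasiewicz ¬ gives 1 − 0.47 = 0.53
  ~P: Łukasiewicz ¬ gives 1 − 0.47 = 0.53
  ~~P: Łukasiewicz ¬ gives 1 − 0.53 = 0.47
  ~~~P: Łukasiewicz ¬ gives 1 − 0.47 = 0.53
  (Q -> ~~~P): min(1, 1 − 0.23 + 0.53) = 1
  (~P | (Q -> ~~~P)) = max(0.53, 1) = 1
  ~(~P | (Q -> ~~~P)): Łukasiewicz ¬ gives 1 − 1 = 0
  Łukasiewicz value = 0
Difference: 1 − 0 = 1.00

1.00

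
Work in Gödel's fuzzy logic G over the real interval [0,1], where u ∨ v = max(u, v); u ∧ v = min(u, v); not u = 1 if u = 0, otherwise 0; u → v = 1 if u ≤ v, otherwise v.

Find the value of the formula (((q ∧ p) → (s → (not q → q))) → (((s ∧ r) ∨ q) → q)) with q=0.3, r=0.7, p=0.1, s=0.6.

(q ∧ p) = min(0.3, 0.1) = 0.1
not q: Gödel ¬ of 0.3 = 0 (operand ≠ 0)
(not q → q): 0 ≤ 0.3, so result = 1
(s → (not q → q)): 0.6 ≤ 1, so result = 1
((q ∧ p) → (s → (not q → q))): 0.1 ≤ 1, so result = 1
(s ∧ r) = min(0.6, 0.7) = 0.6
((s ∧ r) ∨ q) = max(0.6, 0.3) = 0.6
(((s ∧ r) ∨ q) → q): 0.6 > 0.3, so result = 0.3
(((q ∧ p) → (s → (not q → q))) → (((s ∧ r) ∨ q) → q)): 1 > 0.3, so result = 0.3

0.30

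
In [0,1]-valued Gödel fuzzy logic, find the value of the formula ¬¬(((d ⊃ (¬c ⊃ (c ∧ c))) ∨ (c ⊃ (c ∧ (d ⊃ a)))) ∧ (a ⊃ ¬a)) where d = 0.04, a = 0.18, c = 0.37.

¬c: Gödel ¬ of 0.37 = 0 (operand ≠ 0)
(c ∧ c) = min(0.37, 0.37) = 0.37
(¬c ⊃ (c ∧ c)): 0 ≤ 0.37, so result = 1
(d ⊃ (¬c ⊃ (c ∧ c))): 0.04 ≤ 1, so result = 1
(d ⊃ a): 0.04 ≤ 0.18, so result = 1
(c ∧ (d ⊃ a)) = min(0.37, 1) = 0.37
(c ⊃ (c ∧ (d ⊃ a))): 0.37 ≤ 0.37, so result = 1
((d ⊃ (¬c ⊃ (c ∧ c))) ∨ (c ⊃ (c ∧ (d ⊃ a)))) = max(1, 1) = 1
¬a: Gödel ¬ of 0.18 = 0 (operand ≠ 0)
(a ⊃ ¬a): 0.18 > 0, so result = 0
(((d ⊃ (¬c ⊃ (c ∧ c))) ∨ (c ⊃ (c ∧ (d ⊃ a)))) ∧ (a ⊃ ¬a)) = min(1, 0) = 0
¬(((d ⊃ (¬c ⊃ (c ∧ c))) ∨ (c ⊃ (c ∧ (d ⊃ a)))) ∧ (a ⊃ ¬a)): Gödel ¬ of 0 = 1 (operand is 0)
¬¬(((d ⊃ (¬c ⊃ (c ∧ c))) ∨ (c ⊃ (c ∧ (d ⊃ a)))) ∧ (a ⊃ ¬a)): Gödel ¬ of 1 = 0 (operand ≠ 0)

0.00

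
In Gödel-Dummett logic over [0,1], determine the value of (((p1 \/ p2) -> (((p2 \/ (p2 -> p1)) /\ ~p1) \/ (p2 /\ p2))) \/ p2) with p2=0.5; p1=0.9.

(p1 \/ p2) = max(0.9, 0.5) = 0.9
(p2 -> p1): 0.5 ≤ 0.9, so result = 1
(p2 \/ (p2 -> p1)) = max(0.5, 1) = 1
~p1: Gödel ¬ of 0.9 = 0 (operand ≠ 0)
((p2 \/ (p2 -> p1)) /\ ~p1) = min(1, 0) = 0
(p2 /\ p2) = min(0.5, 0.5) = 0.5
(((p2 \/ (p2 -> p1)) /\ ~p1) \/ (p2 /\ p2)) = max(0, 0.5) = 0.5
((p1 \/ p2) -> (((p2 \/ (p2 -> p1)) /\ ~p1) \/ (p2 /\ p2))): 0.9 > 0.5, so result = 0.5
(((p1 \/ p2) -> (((p2 \/ (p2 -> p1)) /\ ~p1) \/ (p2 /\ p2))) \/ p2) = max(0.5, 0.5) = 0.5

0.50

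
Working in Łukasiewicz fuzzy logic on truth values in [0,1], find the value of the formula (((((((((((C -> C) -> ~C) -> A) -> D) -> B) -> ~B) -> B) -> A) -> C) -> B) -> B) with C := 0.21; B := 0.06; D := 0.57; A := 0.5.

(C -> C): min(1, 1 − 0.21 + 0.21) = 1
~C: Łukasiewicz ¬ gives 1 − 0.21 = 0.79
((C -> C) -> ~C): min(1, 1 − 1 + 0.79) = 0.79
(((C -> C) -> ~C) -> A): min(1, 1 − 0.79 + 0.5) = 0.71
((((C -> C) -> ~C) -> A) -> D): min(1, 1 − 0.71 + 0.57) = 0.86
(((((C -> C) -> ~C) -> A) -> D) -> B): min(1, 1 − 0.86 + 0.06) = 0.2
~B: Łukasiewicz ¬ gives 1 − 0.06 = 0.94
((((((C -> C) -> ~C) -> A) -> D) -> B) -> ~B): min(1, 1 − 0.2 + 0.94) = 1
(((((((C -> C) -> ~C) -> A) -> D) -> B) -> ~B) -> B): min(1, 1 − 1 + 0.06) = 0.06
((((((((C -> C) -> ~C) -> A) -> D) -> B) -> ~B) -> B) -> A): min(1, 1 − 0.06 + 0.5) = 1
(((((((((C -> C) -> ~C) -> A) -> D) -> B) -> ~B) -> B) -> A) -> C): min(1, 1 − 1 + 0.21) = 0.21
((((((((((C -> C) -> ~C) -> A) -> D) -> B) -> ~B) -> B) -> A) -> C) -> B): min(1, 1 − 0.21 + 0.06) = 0.85
(((((((((((C -> C) -> ~C) -> A) -> D) -> B) -> ~B) -> B) -> A) -> C) -> B) -> B): min(1, 1 − 0.85 + 0.06) = 0.21

0.21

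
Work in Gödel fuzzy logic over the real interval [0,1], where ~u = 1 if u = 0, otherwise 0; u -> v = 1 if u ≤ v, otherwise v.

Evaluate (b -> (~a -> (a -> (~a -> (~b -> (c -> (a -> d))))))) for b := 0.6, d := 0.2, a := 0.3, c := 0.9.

1.00

~a: Gödel ¬ of 0.3 = 0 (operand ≠ 0)
~a: Gödel ¬ of 0.3 = 0 (operand ≠ 0)
~b: Gödel ¬ of 0.6 = 0 (operand ≠ 0)
(a -> d): 0.3 > 0.2, so result = 0.2
(c -> (a -> d)): 0.9 > 0.2, so result = 0.2
(~b -> (c -> (a -> d))): 0 ≤ 0.2, so result = 1
(~a -> (~b -> (c -> (a -> d)))): 0 ≤ 1, so result = 1
(a -> (~a -> (~b -> (c -> (a -> d))))): 0.3 ≤ 1, so result = 1
(~a -> (a -> (~a -> (~b -> (c -> (a -> d)))))): 0 ≤ 1, so result = 1
(b -> (~a -> (a -> (~a -> (~b -> (c -> (a -> d))))))): 0.6 ≤ 1, so result = 1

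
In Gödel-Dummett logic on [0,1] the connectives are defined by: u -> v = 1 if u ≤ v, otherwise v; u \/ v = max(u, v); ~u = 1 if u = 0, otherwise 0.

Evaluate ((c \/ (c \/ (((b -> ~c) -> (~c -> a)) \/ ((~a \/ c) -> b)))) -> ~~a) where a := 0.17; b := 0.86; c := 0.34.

~c: Gödel ¬ of 0.34 = 0 (operand ≠ 0)
(b -> ~c): 0.86 > 0, so result = 0
~c: Gödel ¬ of 0.34 = 0 (operand ≠ 0)
(~c -> a): 0 ≤ 0.17, so result = 1
((b -> ~c) -> (~c -> a)): 0 ≤ 1, so result = 1
~a: Gödel ¬ of 0.17 = 0 (operand ≠ 0)
(~a \/ c) = max(0, 0.34) = 0.34
((~a \/ c) -> b): 0.34 ≤ 0.86, so result = 1
(((b -> ~c) -> (~c -> a)) \/ ((~a \/ c) -> b)) = max(1, 1) = 1
(c \/ (((b -> ~c) -> (~c -> a)) \/ ((~a \/ c) -> b))) = max(0.34, 1) = 1
(c \/ (c \/ (((b -> ~c) -> (~c -> a)) \/ ((~a \/ c) -> b)))) = max(0.34, 1) = 1
~a: Gödel ¬ of 0.17 = 0 (operand ≠ 0)
~~a: Gödel ¬ of 0 = 1 (operand is 0)
((c \/ (c \/ (((b -> ~c) -> (~c -> a)) \/ ((~a \/ c) -> b)))) -> ~~a): 1 ≤ 1, so result = 1

1.00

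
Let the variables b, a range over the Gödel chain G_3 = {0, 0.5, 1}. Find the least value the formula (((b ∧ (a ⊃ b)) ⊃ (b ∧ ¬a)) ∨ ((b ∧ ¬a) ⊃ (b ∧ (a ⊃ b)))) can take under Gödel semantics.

1.00

Every assignment gives 1. For instance at b = 0, a = 0:
  (a ⊃ b): 0 ≤ 0, so result = 1
  (b ∧ (a ⊃ b)) = min(0, 1) = 0
  ¬a: Gödel ¬ of 0 = 1 (operand is 0)
  (b ∧ ¬a) = min(0, 1) = 0
  ((b ∧ (a ⊃ b)) ⊃ (b ∧ ¬a)): 0 ≤ 0, so result = 1
  ¬a: Gödel ¬ of 0 = 1 (operand is 0)
  (b ∧ ¬a) = min(0, 1) = 0
  (a ⊃ b): 0 ≤ 0, so result = 1
  (b ∧ (a ⊃ b)) = min(0, 1) = 0
  ((b ∧ ¬a) ⊃ (b ∧ (a ⊃ b))): 0 ≤ 0, so result = 1
  (((b ∧ (a ⊃ b)) ⊃ (b ∧ ¬a)) ∨ ((b ∧ ¬a) ⊃ (b ∧ (a ⊃ b)))) = max(1, 1) = 1
All 9 assignments give value 1 — the formula is a G_3-tautology.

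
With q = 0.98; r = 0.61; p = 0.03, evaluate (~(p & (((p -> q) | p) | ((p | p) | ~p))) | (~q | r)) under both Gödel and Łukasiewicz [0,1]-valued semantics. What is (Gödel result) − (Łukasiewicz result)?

Gödel evaluation:
  (p -> q): 0.03 ≤ 0.98, so result = 1
  ((p -> q) | p) = max(1, 0.03) = 1
  (p | p) = max(0.03, 0.03) = 0.03
  ~p: Gödel ¬ of 0.03 = 0 (operand ≠ 0)
  ((p | p) | ~p) = max(0.03, 0) = 0.03
  (((p -> q) | p) | ((p | p) | ~p)) = max(1, 0.03) = 1
  (p & (((p -> q) | p) | ((p | p) | ~p))) = min(0.03, 1) = 0.03
  ~(p & (((p -> q) | p) | ((p | p) | ~p))): Gödel ¬ of 0.03 = 0 (operand ≠ 0)
  ~q: Gödel ¬ of 0.98 = 0 (operand ≠ 0)
  (~q | r) = max(0, 0.61) = 0.61
  (~(p & (((p -> q) | p) | ((p | p) | ~p))) | (~q | r)) = max(0, 0.61) = 0.61
  Gödel value = 0.61
Łukasiewicz evaluation:
  (p -> q): min(1, 1 − 0.03 + 0.98) = 1
  ((p -> q) | p) = max(1, 0.03) = 1
  (p | p) = max(0.03, 0.03) = 0.03
  ~p: Łukasiewicz ¬ gives 1 − 0.03 = 0.97
  ((p | p) | ~p) = max(0.03, 0.97) = 0.97
  (((p -> q) | p) | ((p | p) | ~p)) = max(1, 0.97) = 1
  (p & (((p -> q) | p) | ((p | p) | ~p))) = min(0.03, 1) = 0.03
  ~(p & (((p -> q) | p) | ((p | p) | ~p))): Łukasiewicz ¬ gives 1 − 0.03 = 0.97
  ~q: Łukasiewicz ¬ gives 1 − 0.98 = 0.02
  (~q | r) = max(0.02, 0.61) = 0.61
  (~(p & (((p -> q) | p) | ((p | p) | ~p))) | (~q | r)) = max(0.97, 0.61) = 0.97
  Łukasiewicz value = 0.97
Difference: 0.61 − 0.97 = -0.36

-0.36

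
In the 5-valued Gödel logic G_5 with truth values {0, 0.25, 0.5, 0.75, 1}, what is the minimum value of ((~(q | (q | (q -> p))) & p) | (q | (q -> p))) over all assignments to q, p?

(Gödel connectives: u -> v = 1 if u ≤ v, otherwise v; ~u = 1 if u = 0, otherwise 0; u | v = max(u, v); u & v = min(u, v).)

The minimum is attained at q = 0.25, p = 0:
  (q -> p): 0.25 > 0, so result = 0
  (q | (q -> p)) = max(0.25, 0) = 0.25
  (q | (q | (q -> p))) = max(0.25, 0.25) = 0.25
  ~(q | (q | (q -> p))): Gödel ¬ of 0.25 = 0 (operand ≠ 0)
  (~(q | (q | (q -> p))) & p) = min(0, 0) = 0
  (q -> p): 0.25 > 0, so result = 0
  (q | (q -> p)) = max(0.25, 0) = 0.25
  ((~(q | (q | (q -> p))) & p) | (q | (q -> p))) = max(0, 0.25) = 0.25
Checking all 25 assignments confirms none give a value below 0.25.

0.25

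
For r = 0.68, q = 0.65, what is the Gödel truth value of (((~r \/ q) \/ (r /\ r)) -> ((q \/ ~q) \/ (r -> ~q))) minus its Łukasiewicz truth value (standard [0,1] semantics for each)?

-0.34

Gödel evaluation:
  ~r: Gödel ¬ of 0.68 = 0 (operand ≠ 0)
  (~r \/ q) = max(0, 0.65) = 0.65
  (r /\ r) = min(0.68, 0.68) = 0.68
  ((~r \/ q) \/ (r /\ r)) = max(0.65, 0.68) = 0.68
  ~q: Gödel ¬ of 0.65 = 0 (operand ≠ 0)
  (q \/ ~q) = max(0.65, 0) = 0.65
  ~q: Gödel ¬ of 0.65 = 0 (operand ≠ 0)
  (r -> ~q): 0.68 > 0, so result = 0
  ((q \/ ~q) \/ (r -> ~q)) = max(0.65, 0) = 0.65
  (((~r \/ q) \/ (r /\ r)) -> ((q \/ ~q) \/ (r -> ~q))): 0.68 > 0.65, so result = 0.65
  Gödel value = 0.65
Łukasiewicz evaluation:
  ~r: Łukasiewicz ¬ gives 1 − 0.68 = 0.32
  (~r \/ q) = max(0.32, 0.65) = 0.65
  (r /\ r) = min(0.68, 0.68) = 0.68
  ((~r \/ q) \/ (r /\ r)) = max(0.65, 0.68) = 0.68
  ~q: Łukasiewicz ¬ gives 1 − 0.65 = 0.35
  (q \/ ~q) = max(0.65, 0.35) = 0.65
  ~q: Łukasiewicz ¬ gives 1 − 0.65 = 0.35
  (r -> ~q): min(1, 1 − 0.68 + 0.35) = 0.67
  ((q \/ ~q) \/ (r -> ~q)) = max(0.65, 0.67) = 0.67
  (((~r \/ q) \/ (r /\ r)) -> ((q \/ ~q) \/ (r -> ~q))): min(1, 1 − 0.68 + 0.67) = 0.99
  Łukasiewicz value = 0.99
Difference: 0.65 − 0.99 = -0.34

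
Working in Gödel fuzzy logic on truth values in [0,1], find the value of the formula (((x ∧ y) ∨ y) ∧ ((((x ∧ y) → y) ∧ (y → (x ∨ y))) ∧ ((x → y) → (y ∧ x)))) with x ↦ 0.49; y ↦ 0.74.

0.49

(x ∧ y) = min(0.49, 0.74) = 0.49
((x ∧ y) ∨ y) = max(0.49, 0.74) = 0.74
(x ∧ y) = min(0.49, 0.74) = 0.49
((x ∧ y) → y): 0.49 ≤ 0.74, so result = 1
(x ∨ y) = max(0.49, 0.74) = 0.74
(y → (x ∨ y)): 0.74 ≤ 0.74, so result = 1
(((x ∧ y) → y) ∧ (y → (x ∨ y))) = min(1, 1) = 1
(x → y): 0.49 ≤ 0.74, so result = 1
(y ∧ x) = min(0.74, 0.49) = 0.49
((x → y) → (y ∧ x)): 1 > 0.49, so result = 0.49
((((x ∧ y) → y) ∧ (y → (x ∨ y))) ∧ ((x → y) → (y ∧ x))) = min(1, 0.49) = 0.49
(((x ∧ y) ∨ y) ∧ ((((x ∧ y) → y) ∧ (y → (x ∨ y))) ∧ ((x → y) → (y ∧ x)))) = min(0.74, 0.49) = 0.49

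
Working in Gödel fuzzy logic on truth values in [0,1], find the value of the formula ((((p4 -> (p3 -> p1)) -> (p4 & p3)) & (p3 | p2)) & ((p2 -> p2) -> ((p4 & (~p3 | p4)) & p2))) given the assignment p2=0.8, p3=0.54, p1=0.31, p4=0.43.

(p3 -> p1): 0.54 > 0.31, so result = 0.31
(p4 -> (p3 -> p1)): 0.43 > 0.31, so result = 0.31
(p4 & p3) = min(0.43, 0.54) = 0.43
((p4 -> (p3 -> p1)) -> (p4 & p3)): 0.31 ≤ 0.43, so result = 1
(p3 | p2) = max(0.54, 0.8) = 0.8
(((p4 -> (p3 -> p1)) -> (p4 & p3)) & (p3 | p2)) = min(1, 0.8) = 0.8
(p2 -> p2): 0.8 ≤ 0.8, so result = 1
~p3: Gödel ¬ of 0.54 = 0 (operand ≠ 0)
(~p3 | p4) = max(0, 0.43) = 0.43
(p4 & (~p3 | p4)) = min(0.43, 0.43) = 0.43
((p4 & (~p3 | p4)) & p2) = min(0.43, 0.8) = 0.43
((p2 -> p2) -> ((p4 & (~p3 | p4)) & p2)): 1 > 0.43, so result = 0.43
((((p4 -> (p3 -> p1)) -> (p4 & p3)) & (p3 | p2)) & ((p2 -> p2) -> ((p4 & (~p3 | p4)) & p2))) = min(0.8, 0.43) = 0.43

0.43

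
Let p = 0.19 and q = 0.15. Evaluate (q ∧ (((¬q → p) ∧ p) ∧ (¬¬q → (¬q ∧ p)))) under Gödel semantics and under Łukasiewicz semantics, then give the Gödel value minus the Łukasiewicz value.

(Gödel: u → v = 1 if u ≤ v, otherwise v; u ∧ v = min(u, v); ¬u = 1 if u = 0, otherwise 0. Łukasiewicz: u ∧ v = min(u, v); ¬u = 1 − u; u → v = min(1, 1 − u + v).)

Gödel evaluation:
  ¬q: Gödel ¬ of 0.15 = 0 (operand ≠ 0)
  (¬q → p): 0 ≤ 0.19, so result = 1
  ((¬q → p) ∧ p) = min(1, 0.19) = 0.19
  ¬q: Gödel ¬ of 0.15 = 0 (operand ≠ 0)
  ¬¬q: Gödel ¬ of 0 = 1 (operand is 0)
  ¬q: Gödel ¬ of 0.15 = 0 (operand ≠ 0)
  (¬q ∧ p) = min(0, 0.19) = 0
  (¬¬q → (¬q ∧ p)): 1 > 0, so result = 0
  (((¬q → p) ∧ p) ∧ (¬¬q → (¬q ∧ p))) = min(0.19, 0) = 0
  (q ∧ (((¬q → p) ∧ p) ∧ (¬¬q → (¬q ∧ p)))) = min(0.15, 0) = 0
  Gödel value = 0
Łukasiewicz evaluation:
  ¬q: Łukasiewicz ¬ gives 1 − 0.15 = 0.85
  (¬q → p): min(1, 1 − 0.85 + 0.19) = 0.34
  ((¬q → p) ∧ p) = min(0.34, 0.19) = 0.19
  ¬q: Łukasiewicz ¬ gives 1 − 0.15 = 0.85
  ¬¬q: Łukasiewicz ¬ gives 1 − 0.85 = 0.15
  ¬q: Łukasiewicz ¬ gives 1 − 0.15 = 0.85
  (¬q ∧ p) = min(0.85, 0.19) = 0.19
  (¬¬q → (¬q ∧ p)): min(1, 1 − 0.15 + 0.19) = 1
  (((¬q → p) ∧ p) ∧ (¬¬q → (¬q ∧ p))) = min(0.19, 1) = 0.19
  (q ∧ (((¬q → p) ∧ p) ∧ (¬¬q → (¬q ∧ p)))) = min(0.15, 0.19) = 0.15
  Łukasiewicz value = 0.15
Difference: 0 − 0.15 = -0.15

-0.15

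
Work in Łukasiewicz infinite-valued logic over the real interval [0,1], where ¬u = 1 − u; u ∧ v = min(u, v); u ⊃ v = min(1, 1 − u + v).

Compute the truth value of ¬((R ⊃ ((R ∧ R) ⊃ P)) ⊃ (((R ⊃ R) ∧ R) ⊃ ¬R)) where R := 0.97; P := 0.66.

(R ∧ R) = min(0.97, 0.97) = 0.97
((R ∧ R) ⊃ P): min(1, 1 − 0.97 + 0.66) = 0.69
(R ⊃ ((R ∧ R) ⊃ P)): min(1, 1 − 0.97 + 0.69) = 0.72
(R ⊃ R): min(1, 1 − 0.97 + 0.97) = 1
((R ⊃ R) ∧ R) = min(1, 0.97) = 0.97
¬R: Łukasiewicz ¬ gives 1 − 0.97 = 0.03
(((R ⊃ R) ∧ R) ⊃ ¬R): min(1, 1 − 0.97 + 0.03) = 0.06
((R ⊃ ((R ∧ R) ⊃ P)) ⊃ (((R ⊃ R) ∧ R) ⊃ ¬R)): min(1, 1 − 0.72 + 0.06) = 0.34
¬((R ⊃ ((R ∧ R) ⊃ P)) ⊃ (((R ⊃ R) ∧ R) ⊃ ¬R)): Łukasiewicz ¬ gives 1 − 0.34 = 0.66

0.66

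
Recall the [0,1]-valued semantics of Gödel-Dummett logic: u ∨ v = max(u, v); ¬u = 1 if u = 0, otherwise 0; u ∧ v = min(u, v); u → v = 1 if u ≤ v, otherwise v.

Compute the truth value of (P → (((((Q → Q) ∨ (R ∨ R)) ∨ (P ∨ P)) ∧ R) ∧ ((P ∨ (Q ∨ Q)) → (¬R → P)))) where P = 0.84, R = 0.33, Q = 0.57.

0.33

(Q → Q): 0.57 ≤ 0.57, so result = 1
(R ∨ R) = max(0.33, 0.33) = 0.33
((Q → Q) ∨ (R ∨ R)) = max(1, 0.33) = 1
(P ∨ P) = max(0.84, 0.84) = 0.84
(((Q → Q) ∨ (R ∨ R)) ∨ (P ∨ P)) = max(1, 0.84) = 1
((((Q → Q) ∨ (R ∨ R)) ∨ (P ∨ P)) ∧ R) = min(1, 0.33) = 0.33
(Q ∨ Q) = max(0.57, 0.57) = 0.57
(P ∨ (Q ∨ Q)) = max(0.84, 0.57) = 0.84
¬R: Gödel ¬ of 0.33 = 0 (operand ≠ 0)
(¬R → P): 0 ≤ 0.84, so result = 1
((P ∨ (Q ∨ Q)) → (¬R → P)): 0.84 ≤ 1, so result = 1
(((((Q → Q) ∨ (R ∨ R)) ∨ (P ∨ P)) ∧ R) ∧ ((P ∨ (Q ∨ Q)) → (¬R → P))) = min(0.33, 1) = 0.33
(P → (((((Q → Q) ∨ (R ∨ R)) ∨ (P ∨ P)) ∧ R) ∧ ((P ∨ (Q ∨ Q)) → (¬R → P)))): 0.84 > 0.33, so result = 0.33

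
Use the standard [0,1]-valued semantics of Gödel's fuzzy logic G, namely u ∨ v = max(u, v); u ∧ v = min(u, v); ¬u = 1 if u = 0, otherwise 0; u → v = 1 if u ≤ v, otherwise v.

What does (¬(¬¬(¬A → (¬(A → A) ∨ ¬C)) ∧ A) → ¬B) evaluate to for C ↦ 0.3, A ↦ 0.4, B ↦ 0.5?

1.00

¬A: Gödel ¬ of 0.4 = 0 (operand ≠ 0)
(A → A): 0.4 ≤ 0.4, so result = 1
¬(A → A): Gödel ¬ of 1 = 0 (operand ≠ 0)
¬C: Gödel ¬ of 0.3 = 0 (operand ≠ 0)
(¬(A → A) ∨ ¬C) = max(0, 0) = 0
(¬A → (¬(A → A) ∨ ¬C)): 0 ≤ 0, so result = 1
¬(¬A → (¬(A → A) ∨ ¬C)): Gödel ¬ of 1 = 0 (operand ≠ 0)
¬¬(¬A → (¬(A → A) ∨ ¬C)): Gödel ¬ of 0 = 1 (operand is 0)
(¬¬(¬A → (¬(A → A) ∨ ¬C)) ∧ A) = min(1, 0.4) = 0.4
¬(¬¬(¬A → (¬(A → A) ∨ ¬C)) ∧ A): Gödel ¬ of 0.4 = 0 (operand ≠ 0)
¬B: Gödel ¬ of 0.5 = 0 (operand ≠ 0)
(¬(¬¬(¬A → (¬(A → A) ∨ ¬C)) ∧ A) → ¬B): 0 ≤ 0, so result = 1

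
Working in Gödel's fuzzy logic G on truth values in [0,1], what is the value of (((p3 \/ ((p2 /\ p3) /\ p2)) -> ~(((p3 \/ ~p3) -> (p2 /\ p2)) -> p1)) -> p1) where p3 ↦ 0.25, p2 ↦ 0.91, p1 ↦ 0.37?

(p2 /\ p3) = min(0.91, 0.25) = 0.25
((p2 /\ p3) /\ p2) = min(0.25, 0.91) = 0.25
(p3 \/ ((p2 /\ p3) /\ p2)) = max(0.25, 0.25) = 0.25
~p3: Gödel ¬ of 0.25 = 0 (operand ≠ 0)
(p3 \/ ~p3) = max(0.25, 0) = 0.25
(p2 /\ p2) = min(0.91, 0.91) = 0.91
((p3 \/ ~p3) -> (p2 /\ p2)): 0.25 ≤ 0.91, so result = 1
(((p3 \/ ~p3) -> (p2 /\ p2)) -> p1): 1 > 0.37, so result = 0.37
~(((p3 \/ ~p3) -> (p2 /\ p2)) -> p1): Gödel ¬ of 0.37 = 0 (operand ≠ 0)
((p3 \/ ((p2 /\ p3) /\ p2)) -> ~(((p3 \/ ~p3) -> (p2 /\ p2)) -> p1)): 0.25 > 0, so result = 0
(((p3 \/ ((p2 /\ p3) /\ p2)) -> ~(((p3 \/ ~p3) -> (p2 /\ p2)) -> p1)) -> p1): 0 ≤ 0.37, so result = 1

1.00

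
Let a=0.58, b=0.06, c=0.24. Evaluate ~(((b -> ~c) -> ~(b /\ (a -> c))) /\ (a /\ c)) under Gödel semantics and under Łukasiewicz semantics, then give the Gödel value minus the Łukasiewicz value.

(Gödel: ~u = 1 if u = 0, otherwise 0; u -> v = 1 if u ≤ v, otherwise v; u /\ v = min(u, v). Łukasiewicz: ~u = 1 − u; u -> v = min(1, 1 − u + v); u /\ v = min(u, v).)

-0.76

Gödel evaluation:
  ~c: Gödel ¬ of 0.24 = 0 (operand ≠ 0)
  (b -> ~c): 0.06 > 0, so result = 0
  (a -> c): 0.58 > 0.24, so result = 0.24
  (b /\ (a -> c)) = min(0.06, 0.24) = 0.06
  ~(b /\ (a -> c)): Gödel ¬ of 0.06 = 0 (operand ≠ 0)
  ((b -> ~c) -> ~(b /\ (a -> c))): 0 ≤ 0, so result = 1
  (a /\ c) = min(0.58, 0.24) = 0.24
  (((b -> ~c) -> ~(b /\ (a -> c))) /\ (a /\ c)) = min(1, 0.24) = 0.24
  ~(((b -> ~c) -> ~(b /\ (a -> c))) /\ (a /\ c)): Gödel ¬ of 0.24 = 0 (operand ≠ 0)
  Gödel value = 0
Łukasiewicz evaluation:
  ~c: Łukasiewicz ¬ gives 1 − 0.24 = 0.76
  (b -> ~c): min(1, 1 − 0.06 + 0.76) = 1
  (a -> c): min(1, 1 − 0.58 + 0.24) = 0.66
  (b /\ (a -> c)) = min(0.06, 0.66) = 0.06
  ~(b /\ (a -> c)): Łukasiewicz ¬ gives 1 − 0.06 = 0.94
  ((b -> ~c) -> ~(b /\ (a -> c))): min(1, 1 − 1 + 0.94) = 0.94
  (a /\ c) = min(0.58, 0.24) = 0.24
  (((b -> ~c) -> ~(b /\ (a -> c))) /\ (a /\ c)) = min(0.94, 0.24) = 0.24
  ~(((b -> ~c) -> ~(b /\ (a -> c))) /\ (a /\ c)): Łukasiewicz ¬ gives 1 − 0.24 = 0.76
  Łukasiewicz value = 0.76
Difference: 0 − 0.76 = -0.76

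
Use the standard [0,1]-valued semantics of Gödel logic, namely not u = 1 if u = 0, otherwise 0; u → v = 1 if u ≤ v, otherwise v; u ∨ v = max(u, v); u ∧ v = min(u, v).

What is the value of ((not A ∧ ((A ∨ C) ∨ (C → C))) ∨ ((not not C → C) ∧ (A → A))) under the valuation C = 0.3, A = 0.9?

0.30

not A: Gödel ¬ of 0.9 = 0 (operand ≠ 0)
(A ∨ C) = max(0.9, 0.3) = 0.9
(C → C): 0.3 ≤ 0.3, so result = 1
((A ∨ C) ∨ (C → C)) = max(0.9, 1) = 1
(not A ∧ ((A ∨ C) ∨ (C → C))) = min(0, 1) = 0
not C: Gödel ¬ of 0.3 = 0 (operand ≠ 0)
not not C: Gödel ¬ of 0 = 1 (operand is 0)
(not not C → C): 1 > 0.3, so result = 0.3
(A → A): 0.9 ≤ 0.9, so result = 1
((not not C → C) ∧ (A → A)) = min(0.3, 1) = 0.3
((not A ∧ ((A ∨ C) ∨ (C → C))) ∨ ((not not C → C) ∧ (A → A))) = max(0, 0.3) = 0.3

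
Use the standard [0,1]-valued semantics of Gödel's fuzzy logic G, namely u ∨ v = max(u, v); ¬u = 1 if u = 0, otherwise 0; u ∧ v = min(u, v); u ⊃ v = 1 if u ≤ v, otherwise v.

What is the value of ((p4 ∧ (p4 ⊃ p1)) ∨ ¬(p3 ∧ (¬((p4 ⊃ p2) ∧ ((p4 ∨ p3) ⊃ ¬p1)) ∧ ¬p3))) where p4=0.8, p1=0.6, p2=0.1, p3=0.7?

(p4 ⊃ p1): 0.8 > 0.6, so result = 0.6
(p4 ∧ (p4 ⊃ p1)) = min(0.8, 0.6) = 0.6
(p4 ⊃ p2): 0.8 > 0.1, so result = 0.1
(p4 ∨ p3) = max(0.8, 0.7) = 0.8
¬p1: Gödel ¬ of 0.6 = 0 (operand ≠ 0)
((p4 ∨ p3) ⊃ ¬p1): 0.8 > 0, so result = 0
((p4 ⊃ p2) ∧ ((p4 ∨ p3) ⊃ ¬p1)) = min(0.1, 0) = 0
¬((p4 ⊃ p2) ∧ ((p4 ∨ p3) ⊃ ¬p1)): Gödel ¬ of 0 = 1 (operand is 0)
¬p3: Gödel ¬ of 0.7 = 0 (operand ≠ 0)
(¬((p4 ⊃ p2) ∧ ((p4 ∨ p3) ⊃ ¬p1)) ∧ ¬p3) = min(1, 0) = 0
(p3 ∧ (¬((p4 ⊃ p2) ∧ ((p4 ∨ p3) ⊃ ¬p1)) ∧ ¬p3)) = min(0.7, 0) = 0
¬(p3 ∧ (¬((p4 ⊃ p2) ∧ ((p4 ∨ p3) ⊃ ¬p1)) ∧ ¬p3)): Gödel ¬ of 0 = 1 (operand is 0)
((p4 ∧ (p4 ⊃ p1)) ∨ ¬(p3 ∧ (¬((p4 ⊃ p2) ∧ ((p4 ∨ p3) ⊃ ¬p1)) ∧ ¬p3))) = max(0.6, 1) = 1

1.00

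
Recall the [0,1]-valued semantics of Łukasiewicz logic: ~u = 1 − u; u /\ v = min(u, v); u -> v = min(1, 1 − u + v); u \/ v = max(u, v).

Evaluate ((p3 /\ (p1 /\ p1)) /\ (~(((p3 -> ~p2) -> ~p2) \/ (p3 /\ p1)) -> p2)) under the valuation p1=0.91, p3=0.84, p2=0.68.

(p1 /\ p1) = min(0.91, 0.91) = 0.91
(p3 /\ (p1 /\ p1)) = min(0.84, 0.91) = 0.84
~p2: Łukasiewicz ¬ gives 1 − 0.68 = 0.32
(p3 -> ~p2): min(1, 1 − 0.84 + 0.32) = 0.48
~p2: Łukasiewicz ¬ gives 1 − 0.68 = 0.32
((p3 -> ~p2) -> ~p2): min(1, 1 − 0.48 + 0.32) = 0.84
(p3 /\ p1) = min(0.84, 0.91) = 0.84
(((p3 -> ~p2) -> ~p2) \/ (p3 /\ p1)) = max(0.84, 0.84) = 0.84
~(((p3 -> ~p2) -> ~p2) \/ (p3 /\ p1)): Łukasiewicz ¬ gives 1 − 0.84 = 0.16
(~(((p3 -> ~p2) -> ~p2) \/ (p3 /\ p1)) -> p2): min(1, 1 − 0.16 + 0.68) = 1
((p3 /\ (p1 /\ p1)) /\ (~(((p3 -> ~p2) -> ~p2) \/ (p3 /\ p1)) -> p2)) = min(0.84, 1) = 0.84

0.84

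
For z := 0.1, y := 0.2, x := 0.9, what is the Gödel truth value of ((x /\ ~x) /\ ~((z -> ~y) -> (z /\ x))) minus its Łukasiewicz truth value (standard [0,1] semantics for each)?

-0.10

Gödel evaluation:
  ~x: Gödel ¬ of 0.9 = 0 (operand ≠ 0)
  (x /\ ~x) = min(0.9, 0) = 0
  ~y: Gödel ¬ of 0.2 = 0 (operand ≠ 0)
  (z -> ~y): 0.1 > 0, so result = 0
  (z /\ x) = min(0.1, 0.9) = 0.1
  ((z -> ~y) -> (z /\ x)): 0 ≤ 0.1, so result = 1
  ~((z -> ~y) -> (z /\ x)): Gödel ¬ of 1 = 0 (operand ≠ 0)
  ((x /\ ~x) /\ ~((z -> ~y) -> (z /\ x))) = min(0, 0) = 0
  Gödel value = 0
Łukasiewicz evaluation:
  ~x: Łukasiewicz ¬ gives 1 − 0.9 = 0.1
  (x /\ ~x) = min(0.9, 0.1) = 0.1
  ~y: Łukasiewicz ¬ gives 1 − 0.2 = 0.8
  (z -> ~y): min(1, 1 − 0.1 + 0.8) = 1
  (z /\ x) = min(0.1, 0.9) = 0.1
  ((z -> ~y) -> (z /\ x)): min(1, 1 − 1 + 0.1) = 0.1
  ~((z -> ~y) -> (z /\ x)): Łukasiewicz ¬ gives 1 − 0.1 = 0.9
  ((x /\ ~x) /\ ~((z -> ~y) -> (z /\ x))) = min(0.1, 0.9) = 0.1
  Łukasiewicz value = 0.1
Difference: 0 − 0.1 = -0.10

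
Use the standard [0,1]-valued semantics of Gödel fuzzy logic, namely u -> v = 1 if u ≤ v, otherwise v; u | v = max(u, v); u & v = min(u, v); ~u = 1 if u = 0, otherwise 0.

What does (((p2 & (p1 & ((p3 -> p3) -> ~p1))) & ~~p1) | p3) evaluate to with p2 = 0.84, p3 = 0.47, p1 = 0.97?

0.47

(p3 -> p3): 0.47 ≤ 0.47, so result = 1
~p1: Gödel ¬ of 0.97 = 0 (operand ≠ 0)
((p3 -> p3) -> ~p1): 1 > 0, so result = 0
(p1 & ((p3 -> p3) -> ~p1)) = min(0.97, 0) = 0
(p2 & (p1 & ((p3 -> p3) -> ~p1))) = min(0.84, 0) = 0
~p1: Gödel ¬ of 0.97 = 0 (operand ≠ 0)
~~p1: Gödel ¬ of 0 = 1 (operand is 0)
((p2 & (p1 & ((p3 -> p3) -> ~p1))) & ~~p1) = min(0, 1) = 0
(((p2 & (p1 & ((p3 -> p3) -> ~p1))) & ~~p1) | p3) = max(0, 0.47) = 0.47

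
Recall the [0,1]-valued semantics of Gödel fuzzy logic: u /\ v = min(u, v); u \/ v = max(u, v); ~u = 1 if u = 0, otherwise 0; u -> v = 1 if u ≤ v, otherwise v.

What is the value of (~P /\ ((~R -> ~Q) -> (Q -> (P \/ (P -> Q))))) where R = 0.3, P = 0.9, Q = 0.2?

0.00

~P: Gödel ¬ of 0.9 = 0 (operand ≠ 0)
~R: Gödel ¬ of 0.3 = 0 (operand ≠ 0)
~Q: Gödel ¬ of 0.2 = 0 (operand ≠ 0)
(~R -> ~Q): 0 ≤ 0, so result = 1
(P -> Q): 0.9 > 0.2, so result = 0.2
(P \/ (P -> Q)) = max(0.9, 0.2) = 0.9
(Q -> (P \/ (P -> Q))): 0.2 ≤ 0.9, so result = 1
((~R -> ~Q) -> (Q -> (P \/ (P -> Q)))): 1 ≤ 1, so result = 1
(~P /\ ((~R -> ~Q) -> (Q -> (P \/ (P -> Q))))) = min(0, 1) = 0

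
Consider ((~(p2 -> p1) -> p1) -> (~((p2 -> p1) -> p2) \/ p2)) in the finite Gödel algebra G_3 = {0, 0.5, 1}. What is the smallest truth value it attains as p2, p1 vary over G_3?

0.50

The minimum is attained at p2 = 0.5, p1 = 0.5:
  (p2 -> p1): 0.5 ≤ 0.5, so result = 1
  ~(p2 -> p1): Gödel ¬ of 1 = 0 (operand ≠ 0)
  (~(p2 -> p1) -> p1): 0 ≤ 0.5, so result = 1
  (p2 -> p1): 0.5 ≤ 0.5, so result = 1
  ((p2 -> p1) -> p2): 1 > 0.5, so result = 0.5
  ~((p2 -> p1) -> p2): Gödel ¬ of 0.5 = 0 (operand ≠ 0)
  (~((p2 -> p1) -> p2) \/ p2) = max(0, 0.5) = 0.5
  ((~(p2 -> p1) -> p1) -> (~((p2 -> p1) -> p2) \/ p2)): 1 > 0.5, so result = 0.5
Checking all 9 assignments confirms none give a value below 0.50.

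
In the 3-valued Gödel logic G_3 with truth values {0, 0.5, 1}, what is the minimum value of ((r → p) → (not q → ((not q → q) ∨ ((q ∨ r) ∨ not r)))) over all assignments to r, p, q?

The minimum is attained at r = 0.5, p = 0.5, q = 0:
  (r → p): 0.5 ≤ 0.5, so result = 1
  not q: Gödel ¬ of 0 = 1 (operand is 0)
  not q: Gödel ¬ of 0 = 1 (operand is 0)
  (not q → q): 1 > 0, so result = 0
  (q ∨ r) = max(0, 0.5) = 0.5
  not r: Gödel ¬ of 0.5 = 0 (operand ≠ 0)
  ((q ∨ r) ∨ not r) = max(0.5, 0) = 0.5
  ((not q → q) ∨ ((q ∨ r) ∨ not r)) = max(0, 0.5) = 0.5
  (not q → ((not q → q) ∨ ((q ∨ r) ∨ not r))): 1 > 0.5, so result = 0.5
  ((r → p) → (not q → ((not q → q) ∨ ((q ∨ r) ∨ not r)))): 1 > 0.5, so result = 0.5
Checking all 27 assignments confirms none give a value below 0.50.

0.50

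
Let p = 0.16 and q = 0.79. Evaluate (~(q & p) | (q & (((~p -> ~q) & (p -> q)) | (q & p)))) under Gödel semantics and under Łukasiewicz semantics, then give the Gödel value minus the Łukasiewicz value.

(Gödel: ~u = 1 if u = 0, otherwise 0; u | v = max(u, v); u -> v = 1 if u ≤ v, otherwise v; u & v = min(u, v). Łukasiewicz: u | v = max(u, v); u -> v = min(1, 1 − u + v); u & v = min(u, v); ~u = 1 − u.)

Gödel evaluation:
  (q & p) = min(0.79, 0.16) = 0.16
  ~(q & p): Gödel ¬ of 0.16 = 0 (operand ≠ 0)
  ~p: Gödel ¬ of 0.16 = 0 (operand ≠ 0)
  ~q: Gödel ¬ of 0.79 = 0 (operand ≠ 0)
  (~p -> ~q): 0 ≤ 0, so result = 1
  (p -> q): 0.16 ≤ 0.79, so result = 1
  ((~p -> ~q) & (p -> q)) = min(1, 1) = 1
  (q & p) = min(0.79, 0.16) = 0.16
  (((~p -> ~q) & (p -> q)) | (q & p)) = max(1, 0.16) = 1
  (q & (((~p -> ~q) & (p -> q)) | (q & p))) = min(0.79, 1) = 0.79
  (~(q & p) | (q & (((~p -> ~q) & (p -> q)) | (q & p)))) = max(0, 0.79) = 0.79
  Gödel value = 0.79
Łukasiewicz evaluation:
  (q & p) = min(0.79, 0.16) = 0.16
  ~(q & p): Łukasiewicz ¬ gives 1 − 0.16 = 0.84
  ~p: Łukasiewicz ¬ gives 1 − 0.16 = 0.84
  ~q: Łukasiewicz ¬ gives 1 − 0.79 = 0.21
  (~p -> ~q): min(1, 1 − 0.84 + 0.21) = 0.37
  (p -> q): min(1, 1 − 0.16 + 0.79) = 1
  ((~p -> ~q) & (p -> q)) = min(0.37, 1) = 0.37
  (q & p) = min(0.79, 0.16) = 0.16
  (((~p -> ~q) & (p -> q)) | (q & p)) = max(0.37, 0.16) = 0.37
  (q & (((~p -> ~q) & (p -> q)) | (q & p))) = min(0.79, 0.37) = 0.37
  (~(q & p) | (q & (((~p -> ~q) & (p -> q)) | (q & p)))) = max(0.84, 0.37) = 0.84
  Łukasiewicz value = 0.84
Difference: 0.79 − 0.84 = -0.05

-0.05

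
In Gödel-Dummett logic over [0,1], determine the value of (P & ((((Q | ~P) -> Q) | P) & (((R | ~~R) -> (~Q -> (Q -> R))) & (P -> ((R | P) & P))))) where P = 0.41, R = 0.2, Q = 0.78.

0.41

~P: Gödel ¬ of 0.41 = 0 (operand ≠ 0)
(Q | ~P) = max(0.78, 0) = 0.78
((Q | ~P) -> Q): 0.78 ≤ 0.78, so result = 1
(((Q | ~P) -> Q) | P) = max(1, 0.41) = 1
~R: Gödel ¬ of 0.2 = 0 (operand ≠ 0)
~~R: Gödel ¬ of 0 = 1 (operand is 0)
(R | ~~R) = max(0.2, 1) = 1
~Q: Gödel ¬ of 0.78 = 0 (operand ≠ 0)
(Q -> R): 0.78 > 0.2, so result = 0.2
(~Q -> (Q -> R)): 0 ≤ 0.2, so result = 1
((R | ~~R) -> (~Q -> (Q -> R))): 1 ≤ 1, so result = 1
(R | P) = max(0.2, 0.41) = 0.41
((R | P) & P) = min(0.41, 0.41) = 0.41
(P -> ((R | P) & P)): 0.41 ≤ 0.41, so result = 1
(((R | ~~R) -> (~Q -> (Q -> R))) & (P -> ((R | P) & P))) = min(1, 1) = 1
((((Q | ~P) -> Q) | P) & (((R | ~~R) -> (~Q -> (Q -> R))) & (P -> ((R | P) & P)))) = min(1, 1) = 1
(P & ((((Q | ~P) -> Q) | P) & (((R | ~~R) -> (~Q -> (Q -> R))) & (P -> ((R | P) & P))))) = min(0.41, 1) = 0.41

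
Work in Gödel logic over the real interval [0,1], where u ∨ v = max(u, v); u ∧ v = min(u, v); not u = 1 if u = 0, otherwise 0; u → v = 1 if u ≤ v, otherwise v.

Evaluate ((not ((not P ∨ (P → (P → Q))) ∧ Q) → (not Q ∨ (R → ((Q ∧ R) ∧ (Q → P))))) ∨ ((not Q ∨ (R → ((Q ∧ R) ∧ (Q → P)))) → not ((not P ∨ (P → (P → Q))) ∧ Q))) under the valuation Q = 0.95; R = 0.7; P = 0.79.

1.00

not P: Gödel ¬ of 0.79 = 0 (operand ≠ 0)
(P → Q): 0.79 ≤ 0.95, so result = 1
(P → (P → Q)): 0.79 ≤ 1, so result = 1
(not P ∨ (P → (P → Q))) = max(0, 1) = 1
((not P ∨ (P → (P → Q))) ∧ Q) = min(1, 0.95) = 0.95
not ((not P ∨ (P → (P → Q))) ∧ Q): Gödel ¬ of 0.95 = 0 (operand ≠ 0)
not Q: Gödel ¬ of 0.95 = 0 (operand ≠ 0)
(Q ∧ R) = min(0.95, 0.7) = 0.7
(Q → P): 0.95 > 0.79, so result = 0.79
((Q ∧ R) ∧ (Q → P)) = min(0.7, 0.79) = 0.7
(R → ((Q ∧ R) ∧ (Q → P))): 0.7 ≤ 0.7, so result = 1
(not Q ∨ (R → ((Q ∧ R) ∧ (Q → P)))) = max(0, 1) = 1
(not ((not P ∨ (P → (P → Q))) ∧ Q) → (not Q ∨ (R → ((Q ∧ R) ∧ (Q → P))))): 0 ≤ 1, so result = 1
not Q: Gödel ¬ of 0.95 = 0 (operand ≠ 0)
(Q ∧ R) = min(0.95, 0.7) = 0.7
(Q → P): 0.95 > 0.79, so result = 0.79
((Q ∧ R) ∧ (Q → P)) = min(0.7, 0.79) = 0.7
(R → ((Q ∧ R) ∧ (Q → P))): 0.7 ≤ 0.7, so result = 1
(not Q ∨ (R → ((Q ∧ R) ∧ (Q → P)))) = max(0, 1) = 1
not P: Gödel ¬ of 0.79 = 0 (operand ≠ 0)
(P → Q): 0.79 ≤ 0.95, so result = 1
(P → (P → Q)): 0.79 ≤ 1, so result = 1
(not P ∨ (P → (P → Q))) = max(0, 1) = 1
((not P ∨ (P → (P → Q))) ∧ Q) = min(1, 0.95) = 0.95
not ((not P ∨ (P → (P → Q))) ∧ Q): Gödel ¬ of 0.95 = 0 (operand ≠ 0)
((not Q ∨ (R → ((Q ∧ R) ∧ (Q → P)))) → not ((not P ∨ (P → (P → Q))) ∧ Q)): 1 > 0, so result = 0
((not ((not P ∨ (P → (P → Q))) ∧ Q) → (not Q ∨ (R → ((Q ∧ R) ∧ (Q → P))))) ∨ ((not Q ∨ (R → ((Q ∧ R) ∧ (Q → P)))) → not ((not P ∨ (P → (P → Q))) ∧ Q))) = max(1, 0) = 1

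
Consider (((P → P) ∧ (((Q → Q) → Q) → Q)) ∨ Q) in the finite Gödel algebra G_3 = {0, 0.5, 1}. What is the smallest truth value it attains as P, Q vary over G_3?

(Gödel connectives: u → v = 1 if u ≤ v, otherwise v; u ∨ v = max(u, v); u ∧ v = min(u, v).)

Every assignment gives 1. For instance at P = 0, Q = 0:
  (P → P): 0 ≤ 0, so result = 1
  (Q → Q): 0 ≤ 0, so result = 1
  ((Q → Q) → Q): 1 > 0, so result = 0
  (((Q → Q) → Q) → Q): 0 ≤ 0, so result = 1
  ((P → P) ∧ (((Q → Q) → Q) → Q)) = min(1, 1) = 1
  (((P → P) ∧ (((Q → Q) → Q) → Q)) ∨ Q) = max(1, 0) = 1
All 9 assignments give value 1 — the formula is a G_3-tautology.

1.00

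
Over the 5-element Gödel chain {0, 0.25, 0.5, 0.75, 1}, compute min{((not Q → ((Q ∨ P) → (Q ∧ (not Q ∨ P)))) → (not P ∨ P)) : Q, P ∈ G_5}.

The minimum is attained at Q = 0.25, P = 0.25:
  not Q: Gödel ¬ of 0.25 = 0 (operand ≠ 0)
  (Q ∨ P) = max(0.25, 0.25) = 0.25
  not Q: Gödel ¬ of 0.25 = 0 (operand ≠ 0)
  (not Q ∨ P) = max(0, 0.25) = 0.25
  (Q ∧ (not Q ∨ P)) = min(0.25, 0.25) = 0.25
  ((Q ∨ P) → (Q ∧ (not Q ∨ P))): 0.25 ≤ 0.25, so result = 1
  (not Q → ((Q ∨ P) → (Q ∧ (not Q ∨ P)))): 0 ≤ 1, so result = 1
  not P: Gödel ¬ of 0.25 = 0 (operand ≠ 0)
  (not P ∨ P) = max(0, 0.25) = 0.25
  ((not Q → ((Q ∨ P) → (Q ∧ (not Q ∨ P)))) → (not P ∨ P)): 1 > 0.25, so result = 0.25
Checking all 25 assignments confirms none give a value below 0.25.

0.25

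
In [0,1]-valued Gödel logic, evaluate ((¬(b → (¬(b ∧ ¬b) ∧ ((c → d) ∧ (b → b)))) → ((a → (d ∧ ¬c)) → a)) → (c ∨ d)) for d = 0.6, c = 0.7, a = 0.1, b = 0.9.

0.70

¬b: Gödel ¬ of 0.9 = 0 (operand ≠ 0)
(b ∧ ¬b) = min(0.9, 0) = 0
¬(b ∧ ¬b): Gödel ¬ of 0 = 1 (operand is 0)
(c → d): 0.7 > 0.6, so result = 0.6
(b → b): 0.9 ≤ 0.9, so result = 1
((c → d) ∧ (b → b)) = min(0.6, 1) = 0.6
(¬(b ∧ ¬b) ∧ ((c → d) ∧ (b → b))) = min(1, 0.6) = 0.6
(b → (¬(b ∧ ¬b) ∧ ((c → d) ∧ (b → b)))): 0.9 > 0.6, so result = 0.6
¬(b → (¬(b ∧ ¬b) ∧ ((c → d) ∧ (b → b)))): Gödel ¬ of 0.6 = 0 (operand ≠ 0)
¬c: Gödel ¬ of 0.7 = 0 (operand ≠ 0)
(d ∧ ¬c) = min(0.6, 0) = 0
(a → (d ∧ ¬c)): 0.1 > 0, so result = 0
((a → (d ∧ ¬c)) → a): 0 ≤ 0.1, so result = 1
(¬(b → (¬(b ∧ ¬b) ∧ ((c → d) ∧ (b → b)))) → ((a → (d ∧ ¬c)) → a)): 0 ≤ 1, so result = 1
(c ∨ d) = max(0.7, 0.6) = 0.7
((¬(b → (¬(b ∧ ¬b) ∧ ((c → d) ∧ (b → b)))) → ((a → (d ∧ ¬c)) → a)) → (c ∨ d)): 1 > 0.7, so result = 0.7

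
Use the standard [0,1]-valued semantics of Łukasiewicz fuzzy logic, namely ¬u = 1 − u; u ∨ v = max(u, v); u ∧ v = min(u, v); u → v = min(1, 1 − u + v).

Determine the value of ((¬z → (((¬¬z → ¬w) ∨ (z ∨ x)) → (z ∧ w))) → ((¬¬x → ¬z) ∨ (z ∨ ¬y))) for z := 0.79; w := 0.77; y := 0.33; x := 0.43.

¬z: Łukasiewicz ¬ gives 1 − 0.79 = 0.21
¬z: Łukasiewicz ¬ gives 1 − 0.79 = 0.21
¬¬z: Łukasiewicz ¬ gives 1 − 0.21 = 0.79
¬w: Łukasiewicz ¬ gives 1 − 0.77 = 0.23
(¬¬z → ¬w): min(1, 1 − 0.79 + 0.23) = 0.44
(z ∨ x) = max(0.79, 0.43) = 0.79
((¬¬z → ¬w) ∨ (z ∨ x)) = max(0.44, 0.79) = 0.79
(z ∧ w) = min(0.79, 0.77) = 0.77
(((¬¬z → ¬w) ∨ (z ∨ x)) → (z ∧ w)): min(1, 1 − 0.79 + 0.77) = 0.98
(¬z → (((¬¬z → ¬w) ∨ (z ∨ x)) → (z ∧ w))): min(1, 1 − 0.21 + 0.98) = 1
¬x: Łukasiewicz ¬ gives 1 − 0.43 = 0.57
¬¬x: Łukasiewicz ¬ gives 1 − 0.57 = 0.43
¬z: Łukasiewicz ¬ gives 1 − 0.79 = 0.21
(¬¬x → ¬z): min(1, 1 − 0.43 + 0.21) = 0.78
¬y: Łukasiewicz ¬ gives 1 − 0.33 = 0.67
(z ∨ ¬y) = max(0.79, 0.67) = 0.79
((¬¬x → ¬z) ∨ (z ∨ ¬y)) = max(0.78, 0.79) = 0.79
((¬z → (((¬¬z → ¬w) ∨ (z ∨ x)) → (z ∧ w))) → ((¬¬x → ¬z) ∨ (z ∨ ¬y))): min(1, 1 − 1 + 0.79) = 0.79

0.79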